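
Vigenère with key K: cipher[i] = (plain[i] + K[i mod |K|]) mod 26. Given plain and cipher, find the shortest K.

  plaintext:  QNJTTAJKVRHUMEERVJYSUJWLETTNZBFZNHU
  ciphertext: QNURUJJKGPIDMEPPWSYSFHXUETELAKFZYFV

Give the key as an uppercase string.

AALYBJ

  i= 0: Q-Q =  0 → A
  i= 1: N-N =  0 → A
  i= 2: U-J = 11 → L
  i= 3: R-T = 24 → Y
  i= 4: U-T =  1 → B
  i= 5: J-A =  9 → J
  i= 6: J-J =  0 → A
  i= 7: K-K =  0 → A
  i= 8: G-V = 11 → L
  i= 9: P-R = 24 → Y
  i=10: I-H =  1 → B
  i=11: D-U =  9 → J
  i=12: M-M =  0 → A
  i=13: E-E =  0 → A
  i=14: P-E = 11 → L
  i=15: P-R = 24 → Y
  i=16: W-V =  1 → B
  i=17: S-J =  9 → J
  i=18: Y-Y =  0 → A
  i=19: S-S =  0 → A
  i=20: F-U = 11 → L
  i=21: H-J = 24 → Y
  i=22: X-W =  1 → B
  i=23: U-L =  9 → J
  i=24: E-E =  0 → A
  i=25: T-T =  0 → A
  i=26: E-T = 11 → L
  i=27: L-N = 24 → Y
  i=28: A-Z =  1 → B
  i=29: K-B =  9 → J
  i=30: F-F =  0 → A
  i=31: Z-Z =  0 → A
  i=32: Y-N = 11 → L
  i=33: F-H = 24 → Y
  i=34: V-U =  1 → B
  shifts repeat with period 6: AALYBJ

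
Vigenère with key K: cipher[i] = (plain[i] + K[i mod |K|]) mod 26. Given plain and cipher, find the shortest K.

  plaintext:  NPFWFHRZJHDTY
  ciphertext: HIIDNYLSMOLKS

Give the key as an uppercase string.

  i= 0: H-N = 20 → U
  i= 1: I-P = 19 → T
  i= 2: I-F =  3 → D
  i= 3: D-W =  7 → H
  i= 4: N-F =  8 → I
  i= 5: Y-H = 17 → R
  i= 6: L-R = 20 → U
  i= 7: S-Z = 19 → T
  i= 8: M-J =  3 → D
  i= 9: O-H =  7 → H
  i=10: L-D =  8 → I
  i=11: K-T = 17 → R
  i=12: S-Y = 20 → U
  shifts repeat with period 6: UTDHIR

UTDHIR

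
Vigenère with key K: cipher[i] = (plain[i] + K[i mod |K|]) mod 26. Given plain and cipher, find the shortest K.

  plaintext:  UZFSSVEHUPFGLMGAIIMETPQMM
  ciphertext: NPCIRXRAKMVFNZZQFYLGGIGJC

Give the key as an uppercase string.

  i= 0: N-U = 19 → T
  i= 1: P-Z = 16 → Q
  i= 2: C-F = 23 → X
  i= 3: I-S = 16 → Q
  i= 4: R-S = 25 → Z
  i= 5: X-V =  2 → C
  i= 6: R-E = 13 → N
  i= 7: A-H = 19 → T
  i= 8: K-U = 16 → Q
  i= 9: M-P = 23 → X
  i=10: V-F = 16 → Q
  i=11: F-G = 25 → Z
  i=12: N-L =  2 → C
  i=13: Z-M = 13 → N
  i=14: Z-G = 19 → T
  i=15: Q-A = 16 → Q
  i=16: F-I = 23 → X
  i=17: Y-I = 16 → Q
  i=18: L-M = 25 → Z
  i=19: G-E =  2 → C
  i=20: G-T = 13 → N
  i=21: I-P = 19 → T
  i=22: G-Q = 16 → Q
  i=23: J-M = 23 → X
  i=24: C-M = 16 → Q
  shifts repeat with period 7: TQXQZCN

TQXQZCN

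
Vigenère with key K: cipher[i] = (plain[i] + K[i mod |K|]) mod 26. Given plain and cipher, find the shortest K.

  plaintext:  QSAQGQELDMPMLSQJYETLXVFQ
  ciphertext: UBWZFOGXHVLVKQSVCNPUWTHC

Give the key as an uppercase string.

  i= 0: U-Q =  4 → E
  i= 1: B-S =  9 → J
  i= 2: W-A = 22 → W
  i= 3: Z-Q =  9 → J
  i= 4: F-G = 25 → Z
  i= 5: O-Q = 24 → Y
  i= 6: G-E =  2 → C
  i= 7: X-L = 12 → M
  i= 8: H-D =  4 → E
  i= 9: V-M =  9 → J
  i=10: L-P = 22 → W
  i=11: V-M =  9 → J
  i=12: K-L = 25 → Z
  i=13: Q-S = 24 → Y
  i=14: S-Q =  2 → C
  i=15: V-J = 12 → M
  i=16: C-Y =  4 → E
  i=17: N-E =  9 → J
  i=18: P-T = 22 → W
  i=19: U-L =  9 → J
  i=20: W-X = 25 → Z
  i=21: T-V = 24 → Y
  i=22: H-F =  2 → C
  i=23: C-Q = 12 → M
  shifts repeat with period 8: EJWJZYCM

EJWJZYCM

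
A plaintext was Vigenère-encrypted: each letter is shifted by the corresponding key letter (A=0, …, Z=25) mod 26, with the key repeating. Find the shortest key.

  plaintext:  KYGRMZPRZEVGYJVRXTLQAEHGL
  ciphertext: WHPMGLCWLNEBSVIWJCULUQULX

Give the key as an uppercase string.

MJJVUMNF

  i= 0: W-K = 12 → M
  i= 1: H-Y =  9 → J
  i= 2: P-G =  9 → J
  i= 3: M-R = 21 → V
  i= 4: G-M = 20 → U
  i= 5: L-Z = 12 → M
  i= 6: C-P = 13 → N
  i= 7: W-R =  5 → F
  i= 8: L-Z = 12 → M
  i= 9: N-E =  9 → J
  i=10: E-V =  9 → J
  i=11: B-G = 21 → V
  i=12: S-Y = 20 → U
  i=13: V-J = 12 → M
  i=14: I-V = 13 → N
  i=15: W-R =  5 → F
  i=16: J-X = 12 → M
  i=17: C-T =  9 → J
  i=18: U-L =  9 → J
  i=19: L-Q = 21 → V
  i=20: U-A = 20 → U
  i=21: Q-E = 12 → M
  i=22: U-H = 13 → N
  i=23: L-G =  5 → F
  i=24: X-L = 12 → M
  shifts repeat with period 8: MJJVUMNF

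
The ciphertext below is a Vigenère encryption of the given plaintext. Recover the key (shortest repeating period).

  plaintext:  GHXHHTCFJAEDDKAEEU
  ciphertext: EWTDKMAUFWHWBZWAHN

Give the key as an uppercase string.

YPWWDT

  i= 0: E-G = 24 → Y
  i= 1: W-H = 15 → P
  i= 2: T-X = 22 → W
  i= 3: D-H = 22 → W
  i= 4: K-H =  3 → D
  i= 5: M-T = 19 → T
  i= 6: A-C = 24 → Y
  i= 7: U-F = 15 → P
  i= 8: F-J = 22 → W
  i= 9: W-A = 22 → W
  i=10: H-E =  3 → D
  i=11: W-D = 19 → T
  i=12: B-D = 24 → Y
  i=13: Z-K = 15 → P
  i=14: W-A = 22 → W
  i=15: A-E = 22 → W
  i=16: H-E =  3 → D
  i=17: N-U = 19 → T
  shifts repeat with period 6: YPWWDT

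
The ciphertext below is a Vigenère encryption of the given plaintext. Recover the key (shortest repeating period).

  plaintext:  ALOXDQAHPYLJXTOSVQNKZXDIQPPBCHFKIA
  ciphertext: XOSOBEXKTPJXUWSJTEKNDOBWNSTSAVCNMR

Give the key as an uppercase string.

XDERYO

  i= 0: X-A = 23 → X
  i= 1: O-L =  3 → D
  i= 2: S-O =  4 → E
  i= 3: O-X = 17 → R
  i= 4: B-D = 24 → Y
  i= 5: E-Q = 14 → O
  i= 6: X-A = 23 → X
  i= 7: K-H =  3 → D
  i= 8: T-P =  4 → E
  i= 9: P-Y = 17 → R
  i=10: J-L = 24 → Y
  i=11: X-J = 14 → O
  i=12: U-X = 23 → X
  i=13: W-T =  3 → D
  i=14: S-O =  4 → E
  i=15: J-S = 17 → R
  i=16: T-V = 24 → Y
  i=17: E-Q = 14 → O
  i=18: K-N = 23 → X
  i=19: N-K =  3 → D
  i=20: D-Z =  4 → E
  i=21: O-X = 17 → R
  i=22: B-D = 24 → Y
  i=23: W-I = 14 → O
  i=24: N-Q = 23 → X
  i=25: S-P =  3 → D
  i=26: T-P =  4 → E
  i=27: S-B = 17 → R
  i=28: A-C = 24 → Y
  i=29: V-H = 14 → O
  i=30: C-F = 23 → X
  i=31: N-K =  3 → D
  i=32: M-I =  4 → E
  i=33: R-A = 17 → R
  shifts repeat with period 6: XDERYO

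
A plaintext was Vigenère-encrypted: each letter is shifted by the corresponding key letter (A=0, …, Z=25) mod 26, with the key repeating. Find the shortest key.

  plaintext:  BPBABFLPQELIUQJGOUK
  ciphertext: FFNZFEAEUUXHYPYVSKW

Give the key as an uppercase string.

  i= 0: F-B =  4 → E
  i= 1: F-P = 16 → Q
  i= 2: N-B = 12 → M
  i= 3: Z-A = 25 → Z
  i= 4: F-B =  4 → E
  i= 5: E-F = 25 → Z
  i= 6: A-L = 15 → P
  i= 7: E-P = 15 → P
  i= 8: U-Q =  4 → E
  i= 9: U-E = 16 → Q
  i=10: X-L = 12 → M
  i=11: H-I = 25 → Z
  i=12: Y-U =  4 → E
  i=13: P-Q = 25 → Z
  i=14: Y-J = 15 → P
  i=15: V-G = 15 → P
  i=16: S-O =  4 → E
  i=17: K-U = 16 → Q
  i=18: W-K = 12 → M
  shifts repeat with period 8: EQMZEZPP

EQMZEZPP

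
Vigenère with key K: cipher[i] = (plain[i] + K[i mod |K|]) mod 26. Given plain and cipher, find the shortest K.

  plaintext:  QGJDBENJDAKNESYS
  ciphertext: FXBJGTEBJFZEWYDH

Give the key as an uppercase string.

  i= 0: F-Q = 15 → P
  i= 1: X-G = 17 → R
  i= 2: B-J = 18 → S
  i= 3: J-D =  6 → G
  i= 4: G-B =  5 → F
  i= 5: T-E = 15 → P
  i= 6: E-N = 17 → R
  i= 7: B-J = 18 → S
  i= 8: J-D =  6 → G
  i= 9: F-A =  5 → F
  i=10: Z-K = 15 → P
  i=11: E-N = 17 → R
  i=12: W-E = 18 → S
  i=13: Y-S =  6 → G
  i=14: D-Y =  5 → F
  i=15: H-S = 15 → P
  shifts repeat with period 5: PRSGF

PRSGF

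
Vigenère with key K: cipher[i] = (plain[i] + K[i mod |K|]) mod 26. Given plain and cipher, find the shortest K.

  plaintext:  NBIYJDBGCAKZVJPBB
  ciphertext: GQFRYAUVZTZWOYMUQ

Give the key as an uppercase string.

TPX

  i= 0: G-N = 19 → T
  i= 1: Q-B = 15 → P
  i= 2: F-I = 23 → X
  i= 3: R-Y = 19 → T
  i= 4: Y-J = 15 → P
  i= 5: A-D = 23 → X
  i= 6: U-B = 19 → T
  i= 7: V-G = 15 → P
  i= 8: Z-C = 23 → X
  i= 9: T-A = 19 → T
  i=10: Z-K = 15 → P
  i=11: W-Z = 23 → X
  i=12: O-V = 19 → T
  i=13: Y-J = 15 → P
  i=14: M-P = 23 → X
  i=15: U-B = 19 → T
  i=16: Q-B = 15 → P
  shifts repeat with period 3: TPX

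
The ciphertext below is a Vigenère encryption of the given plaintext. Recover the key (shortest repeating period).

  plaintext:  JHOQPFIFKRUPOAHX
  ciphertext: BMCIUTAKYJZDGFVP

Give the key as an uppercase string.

SFO

  i= 0: B-J = 18 → S
  i= 1: M-H =  5 → F
  i= 2: C-O = 14 → O
  i= 3: I-Q = 18 → S
  i= 4: U-P =  5 → F
  i= 5: T-F = 14 → O
  i= 6: A-I = 18 → S
  i= 7: K-F =  5 → F
  i= 8: Y-K = 14 → O
  i= 9: J-R = 18 → S
  i=10: Z-U =  5 → F
  i=11: D-P = 14 → O
  i=12: G-O = 18 → S
  i=13: F-A =  5 → F
  i=14: V-H = 14 → O
  i=15: P-X = 18 → S
  shifts repeat with period 3: SFO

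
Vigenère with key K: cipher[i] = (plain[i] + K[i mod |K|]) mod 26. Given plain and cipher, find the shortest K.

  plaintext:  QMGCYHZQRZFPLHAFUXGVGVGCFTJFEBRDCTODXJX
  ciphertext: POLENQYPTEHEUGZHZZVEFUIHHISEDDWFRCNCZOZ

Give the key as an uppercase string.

ZCFCPJZ

  i= 0: P-Q = 25 → Z
  i= 1: O-M =  2 → C
  i= 2: L-G =  5 → F
  i= 3: E-C =  2 → C
  i= 4: N-Y = 15 → P
  i= 5: Q-H =  9 → J
  i= 6: Y-Z = 25 → Z
  i= 7: P-Q = 25 → Z
  i= 8: T-R =  2 → C
  i= 9: E-Z =  5 → F
  i=10: H-F =  2 → C
  i=11: E-P = 15 → P
  i=12: U-L =  9 → J
  i=13: G-H = 25 → Z
  i=14: Z-A = 25 → Z
  i=15: H-F =  2 → C
  i=16: Z-U =  5 → F
  i=17: Z-X =  2 → C
  i=18: V-G = 15 → P
  i=19: E-V =  9 → J
  i=20: F-G = 25 → Z
  i=21: U-V = 25 → Z
  i=22: I-G =  2 → C
  i=23: H-C =  5 → F
  i=24: H-F =  2 → C
  i=25: I-T = 15 → P
  i=26: S-J =  9 → J
  i=27: E-F = 25 → Z
  i=28: D-E = 25 → Z
  i=29: D-B =  2 → C
  i=30: W-R =  5 → F
  i=31: F-D =  2 → C
  i=32: R-C = 15 → P
  i=33: C-T =  9 → J
  i=34: N-O = 25 → Z
  i=35: C-D = 25 → Z
  i=36: Z-X =  2 → C
  i=37: O-J =  5 → F
  i=38: Z-X =  2 → C
  shifts repeat with period 7: ZCFCPJZ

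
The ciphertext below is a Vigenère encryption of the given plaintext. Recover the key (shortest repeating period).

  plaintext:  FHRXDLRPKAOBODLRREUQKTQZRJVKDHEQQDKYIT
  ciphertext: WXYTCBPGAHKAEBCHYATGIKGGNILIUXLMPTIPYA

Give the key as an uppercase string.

  i= 0: W-F = 17 → R
  i= 1: X-H = 16 → Q
  i= 2: Y-R =  7 → H
  i= 3: T-X = 22 → W
  i= 4: C-D = 25 → Z
  i= 5: B-L = 16 → Q
  i= 6: P-R = 24 → Y
  i= 7: G-P = 17 → R
  i= 8: A-K = 16 → Q
  i= 9: H-A =  7 → H
  i=10: K-O = 22 → W
  i=11: A-B = 25 → Z
  i=12: E-O = 16 → Q
  i=13: B-D = 24 → Y
  i=14: C-L = 17 → R
  i=15: H-R = 16 → Q
  i=16: Y-R =  7 → H
  i=17: A-E = 22 → W
  i=18: T-U = 25 → Z
  i=19: G-Q = 16 → Q
  i=20: I-K = 24 → Y
  i=21: K-T = 17 → R
  i=22: G-Q = 16 → Q
  i=23: G-Z =  7 → H
  i=24: N-R = 22 → W
  i=25: I-J = 25 → Z
  i=26: L-V = 16 → Q
  i=27: I-K = 24 → Y
  i=28: U-D = 17 → R
  i=29: X-H = 16 → Q
  i=30: L-E =  7 → H
  i=31: M-Q = 22 → W
  i=32: P-Q = 25 → Z
  i=33: T-D = 16 → Q
  i=34: I-K = 24 → Y
  i=35: P-Y = 17 → R
  i=36: Y-I = 16 → Q
  i=37: A-T =  7 → H
  shifts repeat with period 7: RQHWZQY

RQHWZQY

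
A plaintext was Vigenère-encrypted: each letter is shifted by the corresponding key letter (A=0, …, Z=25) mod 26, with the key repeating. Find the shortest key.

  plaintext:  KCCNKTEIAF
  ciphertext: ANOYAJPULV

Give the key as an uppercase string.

  i= 0: A-K = 16 → Q
  i= 1: N-C = 11 → L
  i= 2: O-C = 12 → M
  i= 3: Y-N = 11 → L
  i= 4: A-K = 16 → Q
  i= 5: J-T = 16 → Q
  i= 6: P-E = 11 → L
  i= 7: U-I = 12 → M
  i= 8: L-A = 11 → L
  i= 9: V-F = 16 → Q
  shifts repeat with period 5: QLMLQ

QLMLQ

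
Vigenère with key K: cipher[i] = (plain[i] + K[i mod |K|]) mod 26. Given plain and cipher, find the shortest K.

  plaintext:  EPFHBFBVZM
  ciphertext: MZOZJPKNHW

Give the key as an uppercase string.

  i= 0: M-E =  8 → I
  i= 1: Z-P = 10 → K
  i= 2: O-F =  9 → J
  i= 3: Z-H = 18 → S
  i= 4: J-B =  8 → I
  i= 5: P-F = 10 → K
  i= 6: K-B =  9 → J
  i= 7: N-V = 18 → S
  i= 8: H-Z =  8 → I
  i= 9: W-M = 10 → K
  shifts repeat with period 4: IKJS

IKJS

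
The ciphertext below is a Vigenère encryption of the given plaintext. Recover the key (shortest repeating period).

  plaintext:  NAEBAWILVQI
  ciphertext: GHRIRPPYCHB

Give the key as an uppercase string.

  i= 0: G-N = 19 → T
  i= 1: H-A =  7 → H
  i= 2: R-E = 13 → N
  i= 3: I-B =  7 → H
  i= 4: R-A = 17 → R
  i= 5: P-W = 19 → T
  i= 6: P-I =  7 → H
  i= 7: Y-L = 13 → N
  i= 8: C-V =  7 → H
  i= 9: H-Q = 17 → R
  i=10: B-I = 19 → T
  shifts repeat with period 5: THNHR

THNHR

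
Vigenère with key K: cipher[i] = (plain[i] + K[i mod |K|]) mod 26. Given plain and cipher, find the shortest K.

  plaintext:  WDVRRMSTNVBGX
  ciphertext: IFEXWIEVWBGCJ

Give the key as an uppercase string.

MCJGFW

  i= 0: I-W = 12 → M
  i= 1: F-D =  2 → C
  i= 2: E-V =  9 → J
  i= 3: X-R =  6 → G
  i= 4: W-R =  5 → F
  i= 5: I-M = 22 → W
  i= 6: E-S = 12 → M
  i= 7: V-T =  2 → C
  i= 8: W-N =  9 → J
  i= 9: B-V =  6 → G
  i=10: G-B =  5 → F
  i=11: C-G = 22 → W
  i=12: J-X = 12 → M
  shifts repeat with period 6: MCJGFW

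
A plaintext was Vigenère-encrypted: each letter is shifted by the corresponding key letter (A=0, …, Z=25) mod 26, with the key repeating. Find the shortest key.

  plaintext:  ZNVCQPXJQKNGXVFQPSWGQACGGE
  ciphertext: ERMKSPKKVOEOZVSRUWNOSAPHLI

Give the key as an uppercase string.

  i= 0: E-Z =  5 → F
  i= 1: R-N =  4 → E
  i= 2: M-V = 17 → R
  i= 3: K-C =  8 → I
  i= 4: S-Q =  2 → C
  i= 5: P-P =  0 → A
  i= 6: K-X = 13 → N
  i= 7: K-J =  1 → B
  i= 8: V-Q =  5 → F
  i= 9: O-K =  4 → E
  i=10: E-N = 17 → R
  i=11: O-G =  8 → I
  i=12: Z-X =  2 → C
  i=13: V-V =  0 → A
  i=14: S-F = 13 → N
  i=15: R-Q =  1 → B
  i=16: U-P =  5 → F
  i=17: W-S =  4 → E
  i=18: N-W = 17 → R
  i=19: O-G =  8 → I
  i=20: S-Q =  2 → C
  i=21: A-A =  0 → A
  i=22: P-C = 13 → N
  i=23: H-G =  1 → B
  i=24: L-G =  5 → F
  i=25: I-E =  4 → E
  shifts repeat with period 8: FERICANB

FERICANB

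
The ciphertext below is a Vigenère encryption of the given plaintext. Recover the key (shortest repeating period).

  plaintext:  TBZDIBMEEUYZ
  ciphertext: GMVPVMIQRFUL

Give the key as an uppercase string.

  i= 0: G-T = 13 → N
  i= 1: M-B = 11 → L
  i= 2: V-Z = 22 → W
  i= 3: P-D = 12 → M
  i= 4: V-I = 13 → N
  i= 5: M-B = 11 → L
  i= 6: I-M = 22 → W
  i= 7: Q-E = 12 → M
  i= 8: R-E = 13 → N
  i= 9: F-U = 11 → L
  i=10: U-Y = 22 → W
  i=11: L-Z = 12 → M
  shifts repeat with period 4: NLWM

NLWM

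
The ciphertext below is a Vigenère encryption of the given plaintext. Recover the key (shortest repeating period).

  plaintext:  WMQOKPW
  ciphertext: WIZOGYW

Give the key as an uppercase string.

AWJ

  i= 0: W-W =  0 → A
  i= 1: I-M = 22 → W
  i= 2: Z-Q =  9 → J
  i= 3: O-O =  0 → A
  i= 4: G-K = 22 → W
  i= 5: Y-P =  9 → J
  i= 6: W-W =  0 → A
  shifts repeat with period 3: AWJ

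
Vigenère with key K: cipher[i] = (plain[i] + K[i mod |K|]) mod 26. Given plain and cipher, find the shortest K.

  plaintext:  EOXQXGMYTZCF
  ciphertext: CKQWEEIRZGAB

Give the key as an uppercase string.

  i= 0: C-E = 24 → Y
  i= 1: K-O = 22 → W
  i= 2: Q-X = 19 → T
  i= 3: W-Q =  6 → G
  i= 4: E-X =  7 → H
  i= 5: E-G = 24 → Y
  i= 6: I-M = 22 → W
  i= 7: R-Y = 19 → T
  i= 8: Z-T =  6 → G
  i= 9: G-Z =  7 → H
  i=10: A-C = 24 → Y
  i=11: B-F = 22 → W
  shifts repeat with period 5: YWTGH

YWTGH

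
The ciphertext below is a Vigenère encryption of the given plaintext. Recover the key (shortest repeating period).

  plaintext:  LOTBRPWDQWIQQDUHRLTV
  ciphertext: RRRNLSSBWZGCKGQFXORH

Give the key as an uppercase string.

GDYMUDWY

  i= 0: R-L =  6 → G
  i= 1: R-O =  3 → D
  i= 2: R-T = 24 → Y
  i= 3: N-B = 12 → M
  i= 4: L-R = 20 → U
  i= 5: S-P =  3 → D
  i= 6: S-W = 22 → W
  i= 7: B-D = 24 → Y
  i= 8: W-Q =  6 → G
  i= 9: Z-W =  3 → D
  i=10: G-I = 24 → Y
  i=11: C-Q = 12 → M
  i=12: K-Q = 20 → U
  i=13: G-D =  3 → D
  i=14: Q-U = 22 → W
  i=15: F-H = 24 → Y
  i=16: X-R =  6 → G
  i=17: O-L =  3 → D
  i=18: R-T = 24 → Y
  i=19: H-V = 12 → M
  shifts repeat with period 8: GDYMUDWY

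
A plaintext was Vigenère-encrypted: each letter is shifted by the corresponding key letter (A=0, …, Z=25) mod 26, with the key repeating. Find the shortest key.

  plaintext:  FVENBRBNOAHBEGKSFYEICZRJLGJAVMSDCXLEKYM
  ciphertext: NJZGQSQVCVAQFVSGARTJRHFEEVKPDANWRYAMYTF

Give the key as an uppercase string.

  i= 0: N-F =  8 → I
  i= 1: J-V = 14 → O
  i= 2: Z-E = 21 → V
  i= 3: G-N = 19 → T
  i= 4: Q-B = 15 → P
  i= 5: S-R =  1 → B
  i= 6: Q-B = 15 → P
  i= 7: V-N =  8 → I
  i= 8: C-O = 14 → O
  i= 9: V-A = 21 → V
  i=10: A-H = 19 → T
  i=11: Q-B = 15 → P
  i=12: F-E =  1 → B
  i=13: V-G = 15 → P
  i=14: S-K =  8 → I
  i=15: G-S = 14 → O
  i=16: A-F = 21 → V
  i=17: R-Y = 19 → T
  i=18: T-E = 15 → P
  i=19: J-I =  1 → B
  i=20: R-C = 15 → P
  i=21: H-Z =  8 → I
  i=22: F-R = 14 → O
  i=23: E-J = 21 → V
  i=24: E-L = 19 → T
  i=25: V-G = 15 → P
  i=26: K-J =  1 → B
  i=27: P-A = 15 → P
  i=28: D-V =  8 → I
  i=29: A-M = 14 → O
  i=30: N-S = 21 → V
  i=31: W-D = 19 → T
  i=32: R-C = 15 → P
  i=33: Y-X =  1 → B
  i=34: A-L = 15 → P
  i=35: M-E =  8 → I
  i=36: Y-K = 14 → O
  i=37: T-Y = 21 → V
  i=38: F-M = 19 → T
  shifts repeat with period 7: IOVTPBP

IOVTPBP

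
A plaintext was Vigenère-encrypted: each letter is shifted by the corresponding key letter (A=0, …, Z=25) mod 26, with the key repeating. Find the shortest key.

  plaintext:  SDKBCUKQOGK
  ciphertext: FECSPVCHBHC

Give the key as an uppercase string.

  i= 0: F-S = 13 → N
  i= 1: E-D =  1 → B
  i= 2: C-K = 18 → S
  i= 3: S-B = 17 → R
  i= 4: P-C = 13 → N
  i= 5: V-U =  1 → B
  i= 6: C-K = 18 → S
  i= 7: H-Q = 17 → R
  i= 8: B-O = 13 → N
  i= 9: H-G =  1 → B
  i=10: C-K = 18 → S
  shifts repeat with period 4: NBSR

NBSR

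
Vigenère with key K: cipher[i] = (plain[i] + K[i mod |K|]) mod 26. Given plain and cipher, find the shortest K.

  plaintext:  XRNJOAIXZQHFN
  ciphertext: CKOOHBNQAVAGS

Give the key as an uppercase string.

  i= 0: C-X =  5 → F
  i= 1: K-R = 19 → T
  i= 2: O-N =  1 → B
  i= 3: O-J =  5 → F
  i= 4: H-O = 19 → T
  i= 5: B-A =  1 → B
  i= 6: N-I =  5 → F
  i= 7: Q-X = 19 → T
  i= 8: A-Z =  1 → B
  i= 9: V-Q =  5 → F
  i=10: A-H = 19 → T
  i=11: G-F =  1 → B
  i=12: S-N =  5 → F
  shifts repeat with period 3: FTB

FTB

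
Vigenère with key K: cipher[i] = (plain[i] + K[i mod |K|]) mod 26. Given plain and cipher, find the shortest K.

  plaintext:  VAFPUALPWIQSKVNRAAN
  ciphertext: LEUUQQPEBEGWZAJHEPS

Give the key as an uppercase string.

  i= 0: L-V = 16 → Q
  i= 1: E-A =  4 → E
  i= 2: U-F = 15 → P
  i= 3: U-P =  5 → F
  i= 4: Q-U = 22 → W
  i= 5: Q-A = 16 → Q
  i= 6: P-L =  4 → E
  i= 7: E-P = 15 → P
  i= 8: B-W =  5 → F
  i= 9: E-I = 22 → W
  i=10: G-Q = 16 → Q
  i=11: W-S =  4 → E
  i=12: Z-K = 15 → P
  i=13: A-V =  5 → F
  i=14: J-N = 22 → W
  i=15: H-R = 16 → Q
  i=16: E-A =  4 → E
  i=17: P-A = 15 → P
  i=18: S-N =  5 → F
  shifts repeat with period 5: QEPFW

QEPFW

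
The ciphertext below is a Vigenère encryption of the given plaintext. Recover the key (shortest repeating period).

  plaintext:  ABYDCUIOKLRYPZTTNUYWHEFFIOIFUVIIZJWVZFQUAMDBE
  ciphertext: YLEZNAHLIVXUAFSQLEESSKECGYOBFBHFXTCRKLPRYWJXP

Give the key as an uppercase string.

  i= 0: Y-A = 24 → Y
  i= 1: L-B = 10 → K
  i= 2: E-Y =  6 → G
  i= 3: Z-D = 22 → W
  i= 4: N-C = 11 → L
  i= 5: A-U =  6 → G
  i= 6: H-I = 25 → Z
  i= 7: L-O = 23 → X
  i= 8: I-K = 24 → Y
  i= 9: V-L = 10 → K
  i=10: X-R =  6 → G
  i=11: U-Y = 22 → W
  i=12: A-P = 11 → L
  i=13: F-Z =  6 → G
  i=14: S-T = 25 → Z
  i=15: Q-T = 23 → X
  i=16: L-N = 24 → Y
  i=17: E-U = 10 → K
  i=18: E-Y =  6 → G
  i=19: S-W = 22 → W
  i=20: S-H = 11 → L
  i=21: K-E =  6 → G
  i=22: E-F = 25 → Z
  i=23: C-F = 23 → X
  i=24: G-I = 24 → Y
  i=25: Y-O = 10 → K
  i=26: O-I =  6 → G
  i=27: B-F = 22 → W
  i=28: F-U = 11 → L
  i=29: B-V =  6 → G
  i=30: H-I = 25 → Z
  i=31: F-I = 23 → X
  i=32: X-Z = 24 → Y
  i=33: T-J = 10 → K
  i=34: C-W =  6 → G
  i=35: R-V = 22 → W
  i=36: K-Z = 11 → L
  i=37: L-F =  6 → G
  i=38: P-Q = 25 → Z
  i=39: R-U = 23 → X
  i=40: Y-A = 24 → Y
  i=41: W-M = 10 → K
  i=42: J-D =  6 → G
  i=43: X-B = 22 → W
  i=44: P-E = 11 → L
  shifts repeat with period 8: YKGWLGZX

YKGWLGZX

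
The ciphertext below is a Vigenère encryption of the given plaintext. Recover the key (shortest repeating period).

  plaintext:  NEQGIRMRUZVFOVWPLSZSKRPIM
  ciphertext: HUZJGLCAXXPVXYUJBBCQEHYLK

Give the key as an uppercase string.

UQJDY

  i= 0: H-N = 20 → U
  i= 1: U-E = 16 → Q
  i= 2: Z-Q =  9 → J
  i= 3: J-G =  3 → D
  i= 4: G-I = 24 → Y
  i= 5: L-R = 20 → U
  i= 6: C-M = 16 → Q
  i= 7: A-R =  9 → J
  i= 8: X-U =  3 → D
  i= 9: X-Z = 24 → Y
  i=10: P-V = 20 → U
  i=11: V-F = 16 → Q
  i=12: X-O =  9 → J
  i=13: Y-V =  3 → D
  i=14: U-W = 24 → Y
  i=15: J-P = 20 → U
  i=16: B-L = 16 → Q
  i=17: B-S =  9 → J
  i=18: C-Z =  3 → D
  i=19: Q-S = 24 → Y
  i=20: E-K = 20 → U
  i=21: H-R = 16 → Q
  i=22: Y-P =  9 → J
  i=23: L-I =  3 → D
  i=24: K-M = 24 → Y
  shifts repeat with period 5: UQJDY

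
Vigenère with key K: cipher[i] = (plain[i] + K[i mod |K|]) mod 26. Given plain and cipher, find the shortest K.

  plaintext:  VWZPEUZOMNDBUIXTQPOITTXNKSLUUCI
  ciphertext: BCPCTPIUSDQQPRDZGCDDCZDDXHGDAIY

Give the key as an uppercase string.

  i= 0: B-V =  6 → G
  i= 1: C-W =  6 → G
  i= 2: P-Z = 16 → Q
  i= 3: C-P = 13 → N
  i= 4: T-E = 15 → P
  i= 5: P-U = 21 → V
  i= 6: I-Z =  9 → J
  i= 7: U-O =  6 → G
  i= 8: S-M =  6 → G
  i= 9: D-N = 16 → Q
  i=10: Q-D = 13 → N
  i=11: Q-B = 15 → P
  i=12: P-U = 21 → V
  i=13: R-I =  9 → J
  i=14: D-X =  6 → G
  i=15: Z-T =  6 → G
  i=16: G-Q = 16 → Q
  i=17: C-P = 13 → N
  i=18: D-O = 15 → P
  i=19: D-I = 21 → V
  i=20: C-T =  9 → J
  i=21: Z-T =  6 → G
  i=22: D-X =  6 → G
  i=23: D-N = 16 → Q
  i=24: X-K = 13 → N
  i=25: H-S = 15 → P
  i=26: G-L = 21 → V
  i=27: D-U =  9 → J
  i=28: A-U =  6 → G
  i=29: I-C =  6 → G
  i=30: Y-I = 16 → Q
  shifts repeat with period 7: GGQNPVJ

GGQNPVJ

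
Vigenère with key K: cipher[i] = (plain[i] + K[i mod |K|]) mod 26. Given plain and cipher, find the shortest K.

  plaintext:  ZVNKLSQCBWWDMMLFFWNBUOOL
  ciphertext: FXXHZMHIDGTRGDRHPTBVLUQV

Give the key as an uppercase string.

  i= 0: F-Z =  6 → G
  i= 1: X-V =  2 → C
  i= 2: X-N = 10 → K
  i= 3: H-K = 23 → X
  i= 4: Z-L = 14 → O
  i= 5: M-S = 20 → U
  i= 6: H-Q = 17 → R
  i= 7: I-C =  6 → G
  i= 8: D-B =  2 → C
  i= 9: G-W = 10 → K
  i=10: T-W = 23 → X
  i=11: R-D = 14 → O
  i=12: G-M = 20 → U
  i=13: D-M = 17 → R
  i=14: R-L =  6 → G
  i=15: H-F =  2 → C
  i=16: P-F = 10 → K
  i=17: T-W = 23 → X
  i=18: B-N = 14 → O
  i=19: V-B = 20 → U
  i=20: L-U = 17 → R
  i=21: U-O =  6 → G
  i=22: Q-O =  2 → C
  i=23: V-L = 10 → K
  shifts repeat with period 7: GCKXOUR

GCKXOUR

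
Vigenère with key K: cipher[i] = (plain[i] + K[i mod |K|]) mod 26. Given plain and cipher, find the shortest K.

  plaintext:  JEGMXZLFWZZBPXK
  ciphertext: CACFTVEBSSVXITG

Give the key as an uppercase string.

TWW

  i= 0: C-J = 19 → T
  i= 1: A-E = 22 → W
  i= 2: C-G = 22 → W
  i= 3: F-M = 19 → T
  i= 4: T-X = 22 → W
  i= 5: V-Z = 22 → W
  i= 6: E-L = 19 → T
  i= 7: B-F = 22 → W
  i= 8: S-W = 22 → W
  i= 9: S-Z = 19 → T
  i=10: V-Z = 22 → W
  i=11: X-B = 22 → W
  i=12: I-P = 19 → T
  i=13: T-X = 22 → W
  i=14: G-K = 22 → W
  shifts repeat with period 3: TWW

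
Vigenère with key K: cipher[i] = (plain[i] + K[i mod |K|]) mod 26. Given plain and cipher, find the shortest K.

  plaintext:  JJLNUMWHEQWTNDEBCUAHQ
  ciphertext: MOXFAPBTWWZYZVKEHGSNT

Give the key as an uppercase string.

DFMSG

  i= 0: M-J =  3 → D
  i= 1: O-J =  5 → F
  i= 2: X-L = 12 → M
  i= 3: F-N = 18 → S
  i= 4: A-U =  6 → G
  i= 5: P-M =  3 → D
  i= 6: B-W =  5 → F
  i= 7: T-H = 12 → M
  i= 8: W-E = 18 → S
  i= 9: W-Q =  6 → G
  i=10: Z-W =  3 → D
  i=11: Y-T =  5 → F
  i=12: Z-N = 12 → M
  i=13: V-D = 18 → S
  i=14: K-E =  6 → G
  i=15: E-B =  3 → D
  i=16: H-C =  5 → F
  i=17: G-U = 12 → M
  i=18: S-A = 18 → S
  i=19: N-H =  6 → G
  i=20: T-Q =  3 → D
  shifts repeat with period 5: DFMSG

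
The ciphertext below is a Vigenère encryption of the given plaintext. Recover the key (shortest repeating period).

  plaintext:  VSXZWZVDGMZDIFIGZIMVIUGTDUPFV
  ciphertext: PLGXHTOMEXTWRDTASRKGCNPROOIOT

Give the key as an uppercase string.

UTJYL

  i= 0: P-V = 20 → U
  i= 1: L-S = 19 → T
  i= 2: G-X =  9 → J
  i= 3: X-Z = 24 → Y
  i= 4: H-W = 11 → L
  i= 5: T-Z = 20 → U
  i= 6: O-V = 19 → T
  i= 7: M-D =  9 → J
  i= 8: E-G = 24 → Y
  i= 9: X-M = 11 → L
  i=10: T-Z = 20 → U
  i=11: W-D = 19 → T
  i=12: R-I =  9 → J
  i=13: D-F = 24 → Y
  i=14: T-I = 11 → L
  i=15: A-G = 20 → U
  i=16: S-Z = 19 → T
  i=17: R-I =  9 → J
  i=18: K-M = 24 → Y
  i=19: G-V = 11 → L
  i=20: C-I = 20 → U
  i=21: N-U = 19 → T
  i=22: P-G =  9 → J
  i=23: R-T = 24 → Y
  i=24: O-D = 11 → L
  i=25: O-U = 20 → U
  i=26: I-P = 19 → T
  i=27: O-F =  9 → J
  i=28: T-V = 24 → Y
  shifts repeat with period 5: UTJYL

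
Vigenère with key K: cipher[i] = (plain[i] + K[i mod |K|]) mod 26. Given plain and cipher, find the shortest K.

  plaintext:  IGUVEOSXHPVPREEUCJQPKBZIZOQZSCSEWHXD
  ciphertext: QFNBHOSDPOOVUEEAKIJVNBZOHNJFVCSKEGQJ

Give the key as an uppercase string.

IZTGDAAG

  i= 0: Q-I =  8 → I
  i= 1: F-G = 25 → Z
  i= 2: N-U = 19 → T
  i= 3: B-V =  6 → G
  i= 4: H-E =  3 → D
  i= 5: O-O =  0 → A
  i= 6: S-S =  0 → A
  i= 7: D-X =  6 → G
  i= 8: P-H =  8 → I
  i= 9: O-P = 25 → Z
  i=10: O-V = 19 → T
  i=11: V-P =  6 → G
  i=12: U-R =  3 → D
  i=13: E-E =  0 → A
  i=14: E-E =  0 → A
  i=15: A-U =  6 → G
  i=16: K-C =  8 → I
  i=17: I-J = 25 → Z
  i=18: J-Q = 19 → T
  i=19: V-P =  6 → G
  i=20: N-K =  3 → D
  i=21: B-B =  0 → A
  i=22: Z-Z =  0 → A
  i=23: O-I =  6 → G
  i=24: H-Z =  8 → I
  i=25: N-O = 25 → Z
  i=26: J-Q = 19 → T
  i=27: F-Z =  6 → G
  i=28: V-S =  3 → D
  i=29: C-C =  0 → A
  i=30: S-S =  0 → A
  i=31: K-E =  6 → G
  i=32: E-W =  8 → I
  i=33: G-H = 25 → Z
  i=34: Q-X = 19 → T
  i=35: J-D =  6 → G
  shifts repeat with period 8: IZTGDAAG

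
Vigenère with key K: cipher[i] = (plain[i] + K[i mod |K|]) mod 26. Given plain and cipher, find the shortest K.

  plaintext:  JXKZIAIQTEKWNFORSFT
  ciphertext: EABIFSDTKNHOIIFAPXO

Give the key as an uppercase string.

  i= 0: E-J = 21 → V
  i= 1: A-X =  3 → D
  i= 2: B-K = 17 → R
  i= 3: I-Z =  9 → J
  i= 4: F-I = 23 → X
  i= 5: S-A = 18 → S
  i= 6: D-I = 21 → V
  i= 7: T-Q =  3 → D
  i= 8: K-T = 17 → R
  i= 9: N-E =  9 → J
  i=10: H-K = 23 → X
  i=11: O-W = 18 → S
  i=12: I-N = 21 → V
  i=13: I-F =  3 → D
  i=14: F-O = 17 → R
  i=15: A-R =  9 → J
  i=16: P-S = 23 → X
  i=17: X-F = 18 → S
  i=18: O-T = 21 → V
  shifts repeat with period 6: VDRJXS

VDRJXS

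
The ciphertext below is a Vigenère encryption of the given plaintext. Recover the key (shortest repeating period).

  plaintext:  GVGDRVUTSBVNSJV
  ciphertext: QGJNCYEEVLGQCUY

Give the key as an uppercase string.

  i= 0: Q-G = 10 → K
  i= 1: G-V = 11 → L
  i= 2: J-G =  3 → D
  i= 3: N-D = 10 → K
  i= 4: C-R = 11 → L
  i= 5: Y-V =  3 → D
  i= 6: E-U = 10 → K
  i= 7: E-T = 11 → L
  i= 8: V-S =  3 → D
  i= 9: L-B = 10 → K
  i=10: G-V = 11 → L
  i=11: Q-N =  3 → D
  i=12: C-S = 10 → K
  i=13: U-J = 11 → L
  i=14: Y-V =  3 → D
  shifts repeat with period 3: KLD

KLD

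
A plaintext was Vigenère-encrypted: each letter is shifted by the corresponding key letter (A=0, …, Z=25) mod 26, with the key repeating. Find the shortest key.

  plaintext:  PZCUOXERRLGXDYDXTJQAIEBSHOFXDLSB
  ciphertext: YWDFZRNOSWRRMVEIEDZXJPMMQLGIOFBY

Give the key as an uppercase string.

JXBLLU

  i= 0: Y-P =  9 → J
  i= 1: W-Z = 23 → X
  i= 2: D-C =  1 → B
  i= 3: F-U = 11 → L
  i= 4: Z-O = 11 → L
  i= 5: R-X = 20 → U
  i= 6: N-E =  9 → J
  i= 7: O-R = 23 → X
  i= 8: S-R =  1 → B
  i= 9: W-L = 11 → L
  i=10: R-G = 11 → L
  i=11: R-X = 20 → U
  i=12: M-D =  9 → J
  i=13: V-Y = 23 → X
  i=14: E-D =  1 → B
  i=15: I-X = 11 → L
  i=16: E-T = 11 → L
  i=17: D-J = 20 → U
  i=18: Z-Q =  9 → J
  i=19: X-A = 23 → X
  i=20: J-I =  1 → B
  i=21: P-E = 11 → L
  i=22: M-B = 11 → L
  i=23: M-S = 20 → U
  i=24: Q-H =  9 → J
  i=25: L-O = 23 → X
  i=26: G-F =  1 → B
  i=27: I-X = 11 → L
  i=28: O-D = 11 → L
  i=29: F-L = 20 → U
  i=30: B-S =  9 → J
  i=31: Y-B = 23 → X
  shifts repeat with period 6: JXBLLU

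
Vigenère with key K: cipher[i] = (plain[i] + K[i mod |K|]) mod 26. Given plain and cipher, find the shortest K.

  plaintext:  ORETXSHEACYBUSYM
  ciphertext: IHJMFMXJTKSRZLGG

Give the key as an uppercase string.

  i= 0: I-O = 20 → U
  i= 1: H-R = 16 → Q
  i= 2: J-E =  5 → F
  i= 3: M-T = 19 → T
  i= 4: F-X =  8 → I
  i= 5: M-S = 20 → U
  i= 6: X-H = 16 → Q
  i= 7: J-E =  5 → F
  i= 8: T-A = 19 → T
  i= 9: K-C =  8 → I
  i=10: S-Y = 20 → U
  i=11: R-B = 16 → Q
  i=12: Z-U =  5 → F
  i=13: L-S = 19 → T
  i=14: G-Y =  8 → I
  i=15: G-M = 20 → U
  shifts repeat with period 5: UQFTI

UQFTI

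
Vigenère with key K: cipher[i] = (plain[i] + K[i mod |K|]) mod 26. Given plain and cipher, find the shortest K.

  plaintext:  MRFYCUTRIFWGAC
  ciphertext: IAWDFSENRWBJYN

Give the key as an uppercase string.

  i= 0: I-M = 22 → W
  i= 1: A-R =  9 → J
  i= 2: W-F = 17 → R
  i= 3: D-Y =  5 → F
  i= 4: F-C =  3 → D
  i= 5: S-U = 24 → Y
  i= 6: E-T = 11 → L
  i= 7: N-R = 22 → W
  i= 8: R-I =  9 → J
  i= 9: W-F = 17 → R
  i=10: B-W =  5 → F
  i=11: J-G =  3 → D
  i=12: Y-A = 24 → Y
  i=13: N-C = 11 → L
  shifts repeat with period 7: WJRFDYL

WJRFDYL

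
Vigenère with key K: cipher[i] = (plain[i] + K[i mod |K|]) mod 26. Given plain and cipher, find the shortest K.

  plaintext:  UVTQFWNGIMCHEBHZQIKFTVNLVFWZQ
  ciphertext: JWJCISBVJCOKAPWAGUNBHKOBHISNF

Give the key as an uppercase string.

  i= 0: J-U = 15 → P
  i= 1: W-V =  1 → B
  i= 2: J-T = 16 → Q
  i= 3: C-Q = 12 → M
  i= 4: I-F =  3 → D
  i= 5: S-W = 22 → W
  i= 6: B-N = 14 → O
  i= 7: V-G = 15 → P
  i= 8: J-I =  1 → B
  i= 9: C-M = 16 → Q
  i=10: O-C = 12 → M
  i=11: K-H =  3 → D
  i=12: A-E = 22 → W
  i=13: P-B = 14 → O
  i=14: W-H = 15 → P
  i=15: A-Z =  1 → B
  i=16: G-Q = 16 → Q
  i=17: U-I = 12 → M
  i=18: N-K =  3 → D
  i=19: B-F = 22 → W
  i=20: H-T = 14 → O
  i=21: K-V = 15 → P
  i=22: O-N =  1 → B
  i=23: B-L = 16 → Q
  i=24: H-V = 12 → M
  i=25: I-F =  3 → D
  i=26: S-W = 22 → W
  i=27: N-Z = 14 → O
  i=28: F-Q = 15 → P
  shifts repeat with period 7: PBQMDWO

PBQMDWO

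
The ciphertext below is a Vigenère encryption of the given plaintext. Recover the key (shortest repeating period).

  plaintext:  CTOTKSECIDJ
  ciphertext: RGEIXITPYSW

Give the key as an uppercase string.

PNQ

  i= 0: R-C = 15 → P
  i= 1: G-T = 13 → N
  i= 2: E-O = 16 → Q
  i= 3: I-T = 15 → P
  i= 4: X-K = 13 → N
  i= 5: I-S = 16 → Q
  i= 6: T-E = 15 → P
  i= 7: P-C = 13 → N
  i= 8: Y-I = 16 → Q
  i= 9: S-D = 15 → P
  i=10: W-J = 13 → N
  shifts repeat with period 3: PNQ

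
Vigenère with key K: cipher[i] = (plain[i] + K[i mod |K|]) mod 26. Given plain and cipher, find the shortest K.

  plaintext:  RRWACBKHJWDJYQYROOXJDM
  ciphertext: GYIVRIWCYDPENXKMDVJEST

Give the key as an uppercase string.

  i= 0: G-R = 15 → P
  i= 1: Y-R =  7 → H
  i= 2: I-W = 12 → M
  i= 3: V-A = 21 → V
  i= 4: R-C = 15 → P
  i= 5: I-B =  7 → H
  i= 6: W-K = 12 → M
  i= 7: C-H = 21 → V
  i= 8: Y-J = 15 → P
  i= 9: D-W =  7 → H
  i=10: P-D = 12 → M
  i=11: E-J = 21 → V
  i=12: N-Y = 15 → P
  i=13: X-Q =  7 → H
  i=14: K-Y = 12 → M
  i=15: M-R = 21 → V
  i=16: D-O = 15 → P
  i=17: V-O =  7 → H
  i=18: J-X = 12 → M
  i=19: E-J = 21 → V
  i=20: S-D = 15 → P
  i=21: T-M =  7 → H
  shifts repeat with period 4: PHMV

PHMV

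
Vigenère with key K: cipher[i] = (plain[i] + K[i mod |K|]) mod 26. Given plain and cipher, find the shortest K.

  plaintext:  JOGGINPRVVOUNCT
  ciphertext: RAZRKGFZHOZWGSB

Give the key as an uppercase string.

  i= 0: R-J =  8 → I
  i= 1: A-O = 12 → M
  i= 2: Z-G = 19 → T
  i= 3: R-G = 11 → L
  i= 4: K-I =  2 → C
  i= 5: G-N = 19 → T
  i= 6: F-P = 16 → Q
  i= 7: Z-R =  8 → I
  i= 8: H-V = 12 → M
  i= 9: O-V = 19 → T
  i=10: Z-O = 11 → L
  i=11: W-U =  2 → C
  i=12: G-N = 19 → T
  i=13: S-C = 16 → Q
  i=14: B-T =  8 → I
  shifts repeat with period 7: IMTLCTQ

IMTLCTQ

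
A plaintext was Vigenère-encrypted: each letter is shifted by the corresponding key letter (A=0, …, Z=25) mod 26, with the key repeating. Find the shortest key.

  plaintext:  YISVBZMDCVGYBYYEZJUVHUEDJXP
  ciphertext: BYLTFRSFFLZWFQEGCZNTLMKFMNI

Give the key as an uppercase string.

  i= 0: B-Y =  3 → D
  i= 1: Y-I = 16 → Q
  i= 2: L-S = 19 → T
  i= 3: T-V = 24 → Y
  i= 4: F-B =  4 → E
  i= 5: R-Z = 18 → S
  i= 6: S-M =  6 → G
  i= 7: F-D =  2 → C
  i= 8: F-C =  3 → D
  i= 9: L-V = 16 → Q
  i=10: Z-G = 19 → T
  i=11: W-Y = 24 → Y
  i=12: F-B =  4 → E
  i=13: Q-Y = 18 → S
  i=14: E-Y =  6 → G
  i=15: G-E =  2 → C
  i=16: C-Z =  3 → D
  i=17: Z-J = 16 → Q
  i=18: N-U = 19 → T
  i=19: T-V = 24 → Y
  i=20: L-H =  4 → E
  i=21: M-U = 18 → S
  i=22: K-E =  6 → G
  i=23: F-D =  2 → C
  i=24: M-J =  3 → D
  i=25: N-X = 16 → Q
  i=26: I-P = 19 → T
  shifts repeat with period 8: DQTYESGC

DQTYESGC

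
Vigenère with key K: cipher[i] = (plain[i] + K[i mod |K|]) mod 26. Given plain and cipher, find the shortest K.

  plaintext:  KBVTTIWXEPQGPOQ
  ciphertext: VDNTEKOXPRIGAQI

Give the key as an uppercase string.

LCSA

  i= 0: V-K = 11 → L
  i= 1: D-B =  2 → C
  i= 2: N-V = 18 → S
  i= 3: T-T =  0 → A
  i= 4: E-T = 11 → L
  i= 5: K-I =  2 → C
  i= 6: O-W = 18 → S
  i= 7: X-X =  0 → A
  i= 8: P-E = 11 → L
  i= 9: R-P =  2 → C
  i=10: I-Q = 18 → S
  i=11: G-G =  0 → A
  i=12: A-P = 11 → L
  i=13: Q-O =  2 → C
  i=14: I-Q = 18 → S
  shifts repeat with period 4: LCSA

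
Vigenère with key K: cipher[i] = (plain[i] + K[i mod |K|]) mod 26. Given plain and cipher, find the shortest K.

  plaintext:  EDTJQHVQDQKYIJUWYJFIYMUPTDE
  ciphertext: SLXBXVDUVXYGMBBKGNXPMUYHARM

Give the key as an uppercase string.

  i= 0: S-E = 14 → O
  i= 1: L-D =  8 → I
  i= 2: X-T =  4 → E
  i= 3: B-J = 18 → S
  i= 4: X-Q =  7 → H
  i= 5: V-H = 14 → O
  i= 6: D-V =  8 → I
  i= 7: U-Q =  4 → E
  i= 8: V-D = 18 → S
  i= 9: X-Q =  7 → H
  i=10: Y-K = 14 → O
  i=11: G-Y =  8 → I
  i=12: M-I =  4 → E
  i=13: B-J = 18 → S
  i=14: B-U =  7 → H
  i=15: K-W = 14 → O
  i=16: G-Y =  8 → I
  i=17: N-J =  4 → E
  i=18: X-F = 18 → S
  i=19: P-I =  7 → H
  i=20: M-Y = 14 → O
  i=21: U-M =  8 → I
  i=22: Y-U =  4 → E
  i=23: H-P = 18 → S
  i=24: A-T =  7 → H
  i=25: R-D = 14 → O
  i=26: M-E =  8 → I
  shifts repeat with period 5: OIESH

OIESH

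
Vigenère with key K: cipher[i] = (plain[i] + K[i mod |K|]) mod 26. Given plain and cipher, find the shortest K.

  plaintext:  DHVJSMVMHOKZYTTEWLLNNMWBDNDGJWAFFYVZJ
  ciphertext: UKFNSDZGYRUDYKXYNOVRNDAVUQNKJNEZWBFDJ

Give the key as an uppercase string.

RDKEAREU

  i= 0: U-D = 17 → R
  i= 1: K-H =  3 → D
  i= 2: F-V = 10 → K
  i= 3: N-J =  4 → E
  i= 4: S-S =  0 → A
  i= 5: D-M = 17 → R
  i= 6: Z-V =  4 → E
  i= 7: G-M = 20 → U
  i= 8: Y-H = 17 → R
  i= 9: R-O =  3 → D
  i=10: U-K = 10 → K
  i=11: D-Z =  4 → E
  i=12: Y-Y =  0 → A
  i=13: K-T = 17 → R
  i=14: X-T =  4 → E
  i=15: Y-E = 20 → U
  i=16: N-W = 17 → R
  i=17: O-L =  3 → D
  i=18: V-L = 10 → K
  i=19: R-N =  4 → E
  i=20: N-N =  0 → A
  i=21: D-M = 17 → R
  i=22: A-W =  4 → E
  i=23: V-B = 20 → U
  i=24: U-D = 17 → R
  i=25: Q-N =  3 → D
  i=26: N-D = 10 → K
  i=27: K-G =  4 → E
  i=28: J-J =  0 → A
  i=29: N-W = 17 → R
  i=30: E-A =  4 → E
  i=31: Z-F = 20 → U
  i=32: W-F = 17 → R
  i=33: B-Y =  3 → D
  i=34: F-V = 10 → K
  i=35: D-Z =  4 → E
  i=36: J-J =  0 → A
  shifts repeat with period 8: RDKEAREU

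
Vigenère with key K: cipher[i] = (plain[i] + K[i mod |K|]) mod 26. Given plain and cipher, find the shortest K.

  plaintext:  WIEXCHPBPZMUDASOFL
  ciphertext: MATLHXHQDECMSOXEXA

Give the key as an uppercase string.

QSPOF

  i= 0: M-W = 16 → Q
  i= 1: A-I = 18 → S
  i= 2: T-E = 15 → P
  i= 3: L-X = 14 → O
  i= 4: H-C =  5 → F
  i= 5: X-H = 16 → Q
  i= 6: H-P = 18 → S
  i= 7: Q-B = 15 → P
  i= 8: D-P = 14 → O
  i= 9: E-Z =  5 → F
  i=10: C-M = 16 → Q
  i=11: M-U = 18 → S
  i=12: S-D = 15 → P
  i=13: O-A = 14 → O
  i=14: X-S =  5 → F
  i=15: E-O = 16 → Q
  i=16: X-F = 18 → S
  i=17: A-L = 15 → P
  shifts repeat with period 5: QSPOF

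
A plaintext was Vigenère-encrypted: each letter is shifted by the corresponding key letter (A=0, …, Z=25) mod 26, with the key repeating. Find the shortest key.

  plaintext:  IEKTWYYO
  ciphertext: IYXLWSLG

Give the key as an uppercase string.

AUNS

  i= 0: I-I =  0 → A
  i= 1: Y-E = 20 → U
  i= 2: X-K = 13 → N
  i= 3: L-T = 18 → S
  i= 4: W-W =  0 → A
  i= 5: S-Y = 20 → U
  i= 6: L-Y = 13 → N
  i= 7: G-O = 18 → S
  shifts repeat with period 4: AUNS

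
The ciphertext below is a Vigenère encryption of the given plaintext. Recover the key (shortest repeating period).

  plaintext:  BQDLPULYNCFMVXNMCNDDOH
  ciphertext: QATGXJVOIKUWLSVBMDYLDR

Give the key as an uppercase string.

PKQVI

  i= 0: Q-B = 15 → P
  i= 1: A-Q = 10 → K
  i= 2: T-D = 16 → Q
  i= 3: G-L = 21 → V
  i= 4: X-P =  8 → I
  i= 5: J-U = 15 → P
  i= 6: V-L = 10 → K
  i= 7: O-Y = 16 → Q
  i= 8: I-N = 21 → V
  i= 9: K-C =  8 → I
  i=10: U-F = 15 → P
  i=11: W-M = 10 → K
  i=12: L-V = 16 → Q
  i=13: S-X = 21 → V
  i=14: V-N =  8 → I
  i=15: B-M = 15 → P
  i=16: M-C = 10 → K
  i=17: D-N = 16 → Q
  i=18: Y-D = 21 → V
  i=19: L-D =  8 → I
  i=20: D-O = 15 → P
  i=21: R-H = 10 → K
  shifts repeat with period 5: PKQVI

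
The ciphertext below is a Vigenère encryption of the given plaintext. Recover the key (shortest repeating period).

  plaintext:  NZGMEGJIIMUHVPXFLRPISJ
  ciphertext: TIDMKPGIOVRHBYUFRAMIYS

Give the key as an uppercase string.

  i= 0: T-N =  6 → G
  i= 1: I-Z =  9 → J
  i= 2: D-G = 23 → X
  i= 3: M-M =  0 → A
  i= 4: K-E =  6 → G
  i= 5: P-G =  9 → J
  i= 6: G-J = 23 → X
  i= 7: I-I =  0 → A
  i= 8: O-I =  6 → G
  i= 9: V-M =  9 → J
  i=10: R-U = 23 → X
  i=11: H-H =  0 → A
  i=12: B-V =  6 → G
  i=13: Y-P =  9 → J
  i=14: U-X = 23 → X
  i=15: F-F =  0 → A
  i=16: R-L =  6 → G
  i=17: A-R =  9 → J
  i=18: M-P = 23 → X
  i=19: I-I =  0 → A
  i=20: Y-S =  6 → G
  i=21: S-J =  9 → J
  shifts repeat with period 4: GJXA

GJXA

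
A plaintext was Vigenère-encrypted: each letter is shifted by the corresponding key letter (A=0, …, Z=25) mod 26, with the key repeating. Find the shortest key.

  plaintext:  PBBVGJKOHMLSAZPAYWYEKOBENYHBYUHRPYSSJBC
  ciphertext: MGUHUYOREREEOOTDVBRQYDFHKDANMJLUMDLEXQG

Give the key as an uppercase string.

  i= 0: M-P = 23 → X
  i= 1: G-B =  5 → F
  i= 2: U-B = 19 → T
  i= 3: H-V = 12 → M
  i= 4: U-G = 14 → O
  i= 5: Y-J = 15 → P
  i= 6: O-K =  4 → E
  i= 7: R-O =  3 → D
  i= 8: E-H = 23 → X
  i= 9: R-M =  5 → F
  i=10: E-L = 19 → T
  i=11: E-S = 12 → M
  i=12: O-A = 14 → O
  i=13: O-Z = 15 → P
  i=14: T-P =  4 → E
  i=15: D-A =  3 → D
  i=16: V-Y = 23 → X
  i=17: B-W =  5 → F
  i=18: R-Y = 19 → T
  i=19: Q-E = 12 → M
  i=20: Y-K = 14 → O
  i=21: D-O = 15 → P
  i=22: F-B =  4 → E
  i=23: H-E =  3 → D
  i=24: K-N = 23 → X
  i=25: D-Y =  5 → F
  i=26: A-H = 19 → T
  i=27: N-B = 12 → M
  i=28: M-Y = 14 → O
  i=29: J-U = 15 → P
  i=30: L-H =  4 → E
  i=31: U-R =  3 → D
  i=32: M-P = 23 → X
  i=33: D-Y =  5 → F
  i=34: L-S = 19 → T
  i=35: E-S = 12 → M
  i=36: X-J = 14 → O
  i=37: Q-B = 15 → P
  i=38: G-C =  4 → E
  shifts repeat with period 8: XFTMOPED

XFTMOPED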